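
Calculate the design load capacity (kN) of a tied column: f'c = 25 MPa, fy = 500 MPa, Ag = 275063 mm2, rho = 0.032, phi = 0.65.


Ast = rho * Ag = 0.032 * 275063 = 8802.016 mm2
phi*Pn = 0.65 * 0.80 * (0.85 * 25 * (275063 - 8802.016) + 500 * 8802.016) / 1000
= 5230.71 kN

5230.71


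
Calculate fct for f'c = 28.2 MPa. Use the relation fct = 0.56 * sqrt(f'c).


fct = 0.56 * sqrt(28.2)
= 0.56 * 5.31
= 2.974 MPa

2.974


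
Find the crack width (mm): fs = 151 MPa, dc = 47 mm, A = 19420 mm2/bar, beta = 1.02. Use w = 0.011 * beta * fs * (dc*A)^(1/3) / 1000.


w = 0.011 * beta * fs * (dc * A)^(1/3) / 1000
= 0.011 * 1.02 * 151 * (47 * 19420)^(1/3) / 1000
= 0.164 mm

0.164


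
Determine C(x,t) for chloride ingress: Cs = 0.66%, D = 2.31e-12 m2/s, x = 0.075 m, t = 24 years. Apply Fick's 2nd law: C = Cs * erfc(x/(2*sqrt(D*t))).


t_seconds = 24 * 365.25 * 24 * 3600 = 757382400.0 s
arg = 0.075 / (2 * sqrt(2.31e-12 * 757382400.0))
= 0.8965
erfc(0.8965) = 0.2048
C = 0.66 * 0.2048 = 0.1352%

0.1352


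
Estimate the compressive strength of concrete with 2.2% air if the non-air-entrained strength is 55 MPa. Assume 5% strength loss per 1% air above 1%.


Strength loss = (2.2 - 1) * 5 = 6.0%
f'c = 55 * (1 - 6.0/100)
= 51.7 MPa

51.7


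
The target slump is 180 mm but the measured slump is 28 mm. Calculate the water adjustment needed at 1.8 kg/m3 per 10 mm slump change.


Difference = 180 - 28 = 152 mm
Water adjustment = 152 * 1.8 / 10 = 27.4 kg/m3

27.4


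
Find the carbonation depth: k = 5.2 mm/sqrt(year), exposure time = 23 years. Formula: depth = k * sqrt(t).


depth = k * sqrt(t)
= 5.2 * sqrt(23)
= 24.94 mm

24.94


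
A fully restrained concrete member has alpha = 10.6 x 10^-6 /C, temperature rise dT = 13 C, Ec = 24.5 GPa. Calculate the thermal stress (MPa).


sigma = alpha * dT * Ec
= 10.6e-6 * 13 * 24.5 * 1000
= 3.376 MPa

3.376


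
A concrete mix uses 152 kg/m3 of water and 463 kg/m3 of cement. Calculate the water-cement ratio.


w/c = water / cement
w/c = 152 / 463 = 0.328

0.328


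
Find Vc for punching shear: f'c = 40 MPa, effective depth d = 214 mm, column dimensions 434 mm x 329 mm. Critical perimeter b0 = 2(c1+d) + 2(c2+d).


b0 = 2*(434 + 214) + 2*(329 + 214) = 2382 mm
Vc = 0.33 * sqrt(40) * 2382 * 214 / 1000
= 1063.9 kN

1063.9


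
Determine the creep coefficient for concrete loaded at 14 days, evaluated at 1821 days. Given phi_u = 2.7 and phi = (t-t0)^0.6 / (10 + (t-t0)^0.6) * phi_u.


dt = 1821 - 14 = 1807
phi = 1807^0.6 / (10 + 1807^0.6) * 2.7
= 2.43

2.43


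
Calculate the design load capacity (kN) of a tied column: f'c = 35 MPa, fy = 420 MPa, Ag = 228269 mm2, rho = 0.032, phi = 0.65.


Ast = rho * Ag = 0.032 * 228269 = 7304.608 mm2
phi*Pn = 0.65 * 0.80 * (0.85 * 35 * (228269 - 7304.608) + 420 * 7304.608) / 1000
= 5013.65 kN

5013.65


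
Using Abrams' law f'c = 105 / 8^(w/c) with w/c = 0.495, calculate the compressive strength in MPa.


f'c = 105 / 8^0.495
= 105 / 2.799
= 37.51 MPa

37.51


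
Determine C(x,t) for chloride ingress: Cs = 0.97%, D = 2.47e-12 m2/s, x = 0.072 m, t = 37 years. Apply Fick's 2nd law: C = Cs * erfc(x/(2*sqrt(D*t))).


t_seconds = 37 * 365.25 * 24 * 3600 = 1167631200.0 s
arg = 0.072 / (2 * sqrt(2.47e-12 * 1167631200.0))
= 0.6703
erfc(0.6703) = 0.3431
C = 0.97 * 0.3431 = 0.3328%

0.3328


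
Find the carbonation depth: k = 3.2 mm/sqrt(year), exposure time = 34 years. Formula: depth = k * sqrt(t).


depth = k * sqrt(t)
= 3.2 * sqrt(34)
= 18.66 mm

18.66


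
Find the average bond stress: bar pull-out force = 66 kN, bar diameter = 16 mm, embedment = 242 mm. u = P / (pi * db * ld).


u = P / (pi * db * ld)
= 66 * 1000 / (pi * 16 * 242)
= 5.426 MPa

5.426


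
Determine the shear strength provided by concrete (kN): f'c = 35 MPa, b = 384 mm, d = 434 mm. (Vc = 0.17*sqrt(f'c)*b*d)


Vc = 0.17 * sqrt(35) * 384 * 434 / 1000
= 167.61 kN

167.61


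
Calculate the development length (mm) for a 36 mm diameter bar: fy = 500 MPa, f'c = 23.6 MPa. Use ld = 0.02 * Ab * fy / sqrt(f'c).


Ab = pi * 36^2 / 4 = 1017.876 mm2
ld = 0.02 * 1017.876 * 500 / sqrt(23.6)
= 2095.3 mm

2095.3


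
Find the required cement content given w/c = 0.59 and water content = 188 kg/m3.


Cement = water / (w/c)
= 188 / 0.59
= 318.6 kg/m3

318.6


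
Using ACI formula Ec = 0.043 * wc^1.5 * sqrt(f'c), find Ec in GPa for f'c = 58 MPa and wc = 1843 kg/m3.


Ec = 0.043 * 1843^1.5 * sqrt(58) / 1000
= 25.91 GPa

25.91


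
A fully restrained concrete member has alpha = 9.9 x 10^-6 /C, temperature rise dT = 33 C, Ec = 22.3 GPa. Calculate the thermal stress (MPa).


sigma = alpha * dT * Ec
= 9.9e-6 * 33 * 22.3 * 1000
= 7.285 MPa

7.285


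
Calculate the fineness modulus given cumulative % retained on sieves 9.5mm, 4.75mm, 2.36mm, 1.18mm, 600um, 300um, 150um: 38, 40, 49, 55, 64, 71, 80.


FM = sum(cumulative % retained) / 100
= 397 / 100
= 3.97

3.97


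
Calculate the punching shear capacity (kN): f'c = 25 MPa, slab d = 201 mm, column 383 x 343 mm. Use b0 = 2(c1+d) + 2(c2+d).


b0 = 2*(383 + 201) + 2*(343 + 201) = 2256 mm
Vc = 0.33 * sqrt(25) * 2256 * 201 / 1000
= 748.2 kN

748.2


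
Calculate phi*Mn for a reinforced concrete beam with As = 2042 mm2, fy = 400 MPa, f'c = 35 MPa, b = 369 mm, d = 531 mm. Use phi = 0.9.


a = As * fy / (0.85 * f'c * b)
= 2042 * 400 / (0.85 * 35 * 369)
= 74.405 mm
Mn = As * fy * (d - a/2) / 10^6
= 403.3338 kN-m
phi*Mn = 0.9 * 403.3338 = 363.0 kN-m

363.0


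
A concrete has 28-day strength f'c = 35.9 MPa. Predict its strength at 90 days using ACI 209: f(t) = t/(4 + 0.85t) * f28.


f(90) = 90 / (4 + 0.85 * 90) * 35.9
= 90 / 80.5 * 35.9
= 40.14 MPa

40.14


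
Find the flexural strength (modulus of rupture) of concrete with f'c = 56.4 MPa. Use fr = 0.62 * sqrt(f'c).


fr = 0.62 * sqrt(56.4)
= 4.656 MPa

4.656


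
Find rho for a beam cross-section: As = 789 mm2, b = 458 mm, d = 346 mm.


rho = As / (b * d)
= 789 / (458 * 346)
= 0.005

0.005


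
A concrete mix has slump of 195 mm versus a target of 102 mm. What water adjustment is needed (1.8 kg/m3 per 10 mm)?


Difference = 102 - 195 = -93 mm
Water adjustment = -93 * 1.8 / 10 = -16.7 kg/m3

-16.7


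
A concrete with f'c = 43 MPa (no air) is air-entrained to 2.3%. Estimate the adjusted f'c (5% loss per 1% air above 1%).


Strength loss = (2.3 - 1) * 5 = 6.5%
f'c = 43 * (1 - 6.5/100)
= 40.21 MPa

40.21


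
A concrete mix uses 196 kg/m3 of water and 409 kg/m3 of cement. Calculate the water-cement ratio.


w/c = water / cement
w/c = 196 / 409 = 0.479

0.479


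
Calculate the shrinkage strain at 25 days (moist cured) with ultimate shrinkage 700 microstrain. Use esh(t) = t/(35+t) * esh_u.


esh(25) = 25 / (35 + 25) * 700
= 25 / 60 * 700
= 291.7 microstrain

291.7


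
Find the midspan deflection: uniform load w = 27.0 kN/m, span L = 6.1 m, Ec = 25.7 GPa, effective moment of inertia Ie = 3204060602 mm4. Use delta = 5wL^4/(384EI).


Convert: L = 6.1 m = 6100 mm, Ec = 25.7 GPa = 25700 MPa
delta = 5 * 27.0 * 6100^4 / (384 * 25700 * 3204060602)
= 5.91 mm

5.91


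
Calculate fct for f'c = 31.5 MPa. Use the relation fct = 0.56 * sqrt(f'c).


fct = 0.56 * sqrt(31.5)
= 0.56 * 5.612
= 3.143 MPa

3.143


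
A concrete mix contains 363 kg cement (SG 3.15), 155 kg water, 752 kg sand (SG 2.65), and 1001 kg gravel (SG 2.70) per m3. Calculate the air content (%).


Vol cement = 363 / (3.15 * 1000) = 0.115238 m3
Vol water = 155 / 1000 = 0.155 m3
Vol sand = 752 / (2.65 * 1000) = 0.283774 m3
Vol gravel = 1001 / (2.70 * 1000) = 0.370741 m3
Total solid + water volume = 0.924752 m3
Air = (1 - 0.924752) * 100 = 7.52%

7.52


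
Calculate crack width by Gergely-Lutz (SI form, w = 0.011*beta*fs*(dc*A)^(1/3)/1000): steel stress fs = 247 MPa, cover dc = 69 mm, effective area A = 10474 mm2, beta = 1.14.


w = 0.011 * beta * fs * (dc * A)^(1/3) / 1000
= 0.011 * 1.14 * 247 * (69 * 10474)^(1/3) / 1000
= 0.278 mm

0.278


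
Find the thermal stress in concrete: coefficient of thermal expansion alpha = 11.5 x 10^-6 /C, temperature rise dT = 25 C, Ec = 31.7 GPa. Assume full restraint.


sigma = alpha * dT * Ec
= 11.5e-6 * 25 * 31.7 * 1000
= 9.114 MPa

9.114


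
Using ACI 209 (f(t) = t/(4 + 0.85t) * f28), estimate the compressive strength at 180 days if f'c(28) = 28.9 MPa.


f(180) = 180 / (4 + 0.85 * 180) * 28.9
= 180 / 157.0 * 28.9
= 33.13 MPa

33.13


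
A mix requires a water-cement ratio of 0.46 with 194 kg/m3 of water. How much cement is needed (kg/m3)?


Cement = water / (w/c)
= 194 / 0.46
= 421.7 kg/m3

421.7


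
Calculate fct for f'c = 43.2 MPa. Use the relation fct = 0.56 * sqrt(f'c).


fct = 0.56 * sqrt(43.2)
= 0.56 * 6.573
= 3.681 MPa

3.681


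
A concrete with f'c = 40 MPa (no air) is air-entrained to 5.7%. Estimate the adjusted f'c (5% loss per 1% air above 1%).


Strength loss = (5.7 - 1) * 5 = 23.5%
f'c = 40 * (1 - 23.5/100)
= 30.6 MPa

30.6


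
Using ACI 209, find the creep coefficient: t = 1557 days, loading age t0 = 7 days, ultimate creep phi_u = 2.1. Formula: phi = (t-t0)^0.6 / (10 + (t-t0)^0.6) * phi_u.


dt = 1557 - 7 = 1550
phi = 1550^0.6 / (10 + 1550^0.6) * 2.1
= 1.872

1.872


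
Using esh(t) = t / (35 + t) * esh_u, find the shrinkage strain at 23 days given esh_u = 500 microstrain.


esh(23) = 23 / (35 + 23) * 500
= 23 / 58 * 500
= 198.3 microstrain

198.3


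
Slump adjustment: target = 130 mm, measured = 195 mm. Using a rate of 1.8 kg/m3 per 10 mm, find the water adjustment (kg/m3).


Difference = 130 - 195 = -65 mm
Water adjustment = -65 * 1.8 / 10 = -11.7 kg/m3

-11.7


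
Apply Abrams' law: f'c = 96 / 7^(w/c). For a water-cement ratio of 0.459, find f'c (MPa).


f'c = 96 / 7^0.459
= 96 / 2.443
= 39.3 MPa

39.3


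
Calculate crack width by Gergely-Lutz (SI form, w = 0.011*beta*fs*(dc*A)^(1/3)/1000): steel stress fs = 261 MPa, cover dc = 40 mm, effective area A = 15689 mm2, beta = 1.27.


w = 0.011 * beta * fs * (dc * A)^(1/3) / 1000
= 0.011 * 1.27 * 261 * (40 * 15689)^(1/3) / 1000
= 0.312 mm

0.312


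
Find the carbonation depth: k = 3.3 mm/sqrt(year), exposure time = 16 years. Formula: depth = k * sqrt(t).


depth = k * sqrt(t)
= 3.3 * sqrt(16)
= 13.2 mm

13.2


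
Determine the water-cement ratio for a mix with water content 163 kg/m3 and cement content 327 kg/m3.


w/c = water / cement
w/c = 163 / 327 = 0.498

0.498


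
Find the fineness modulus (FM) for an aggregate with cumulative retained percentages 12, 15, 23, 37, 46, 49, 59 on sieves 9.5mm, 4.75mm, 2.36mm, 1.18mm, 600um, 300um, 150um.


FM = sum(cumulative % retained) / 100
= 241 / 100
= 2.41

2.41


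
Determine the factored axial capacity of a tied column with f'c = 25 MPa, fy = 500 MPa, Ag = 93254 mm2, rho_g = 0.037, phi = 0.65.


Ast = rho * Ag = 0.037 * 93254 = 3450.398 mm2
phi*Pn = 0.65 * 0.80 * (0.85 * 25 * (93254 - 3450.398) + 500 * 3450.398) / 1000
= 1889.43 kN

1889.43


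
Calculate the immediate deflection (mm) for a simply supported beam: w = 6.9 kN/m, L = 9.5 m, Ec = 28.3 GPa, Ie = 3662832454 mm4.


Convert: L = 9.5 m = 9500 mm, Ec = 28.3 GPa = 28300 MPa
delta = 5 * 6.9 * 9500^4 / (384 * 28300 * 3662832454)
= 7.06 mm

7.06


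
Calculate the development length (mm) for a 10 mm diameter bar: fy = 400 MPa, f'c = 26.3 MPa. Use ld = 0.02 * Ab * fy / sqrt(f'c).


Ab = pi * 10^2 / 4 = 78.54 mm2
ld = 0.02 * 78.54 * 400 / sqrt(26.3)
= 122.5 mm

122.5


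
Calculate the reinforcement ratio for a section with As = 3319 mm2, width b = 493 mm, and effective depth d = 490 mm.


rho = As / (b * d)
= 3319 / (493 * 490)
= 0.0137

0.0137


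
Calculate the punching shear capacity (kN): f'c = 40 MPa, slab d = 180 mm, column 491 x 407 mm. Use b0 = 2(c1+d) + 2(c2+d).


b0 = 2*(491 + 180) + 2*(407 + 180) = 2516 mm
Vc = 0.33 * sqrt(40) * 2516 * 180 / 1000
= 945.21 kN

945.21


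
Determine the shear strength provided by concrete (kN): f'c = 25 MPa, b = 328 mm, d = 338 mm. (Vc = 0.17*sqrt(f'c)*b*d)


Vc = 0.17 * sqrt(25) * 328 * 338 / 1000
= 94.23 kN

94.23


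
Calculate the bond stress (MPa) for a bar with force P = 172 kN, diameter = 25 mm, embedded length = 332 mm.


u = P / (pi * db * ld)
= 172 * 1000 / (pi * 25 * 332)
= 6.596 MPa

6.596


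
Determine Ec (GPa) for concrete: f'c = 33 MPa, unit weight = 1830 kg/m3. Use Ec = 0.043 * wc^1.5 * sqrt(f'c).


Ec = 0.043 * 1830^1.5 * sqrt(33) / 1000
= 19.34 GPa

19.34


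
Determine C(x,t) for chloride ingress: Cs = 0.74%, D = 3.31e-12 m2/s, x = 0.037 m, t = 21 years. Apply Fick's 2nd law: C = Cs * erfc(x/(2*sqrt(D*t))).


t_seconds = 21 * 365.25 * 24 * 3600 = 662709600.0 s
arg = 0.037 / (2 * sqrt(3.31e-12 * 662709600.0))
= 0.395
erfc(0.395) = 0.5764
C = 0.74 * 0.5764 = 0.4266%

0.4266


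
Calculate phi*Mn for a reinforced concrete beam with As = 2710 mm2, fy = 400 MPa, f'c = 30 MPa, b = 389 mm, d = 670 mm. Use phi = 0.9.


a = As * fy / (0.85 * f'c * b)
= 2710 * 400 / (0.85 * 30 * 389)
= 109.2797 mm
Mn = As * fy * (d - a/2) / 10^6
= 667.0504 kN-m
phi*Mn = 0.9 * 667.0504 = 600.35 kN-m

600.35


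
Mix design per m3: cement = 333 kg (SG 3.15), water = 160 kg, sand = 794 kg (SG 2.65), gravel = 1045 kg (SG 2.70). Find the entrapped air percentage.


Vol cement = 333 / (3.15 * 1000) = 0.105714 m3
Vol water = 160 / 1000 = 0.16 m3
Vol sand = 794 / (2.65 * 1000) = 0.299623 m3
Vol gravel = 1045 / (2.70 * 1000) = 0.387037 m3
Total solid + water volume = 0.952374 m3
Air = (1 - 0.952374) * 100 = 4.76%

4.76


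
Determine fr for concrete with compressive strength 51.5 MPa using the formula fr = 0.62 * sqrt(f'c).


fr = 0.62 * sqrt(51.5)
= 4.449 MPa

4.449


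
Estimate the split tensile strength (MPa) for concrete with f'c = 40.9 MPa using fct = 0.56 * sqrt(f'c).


fct = 0.56 * sqrt(40.9)
= 0.56 * 6.395
= 3.581 MPa

3.581


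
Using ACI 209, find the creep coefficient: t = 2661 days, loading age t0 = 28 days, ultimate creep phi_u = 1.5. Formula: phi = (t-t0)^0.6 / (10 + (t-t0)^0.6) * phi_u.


dt = 2661 - 28 = 2633
phi = 2633^0.6 / (10 + 2633^0.6) * 1.5
= 1.378

1.378


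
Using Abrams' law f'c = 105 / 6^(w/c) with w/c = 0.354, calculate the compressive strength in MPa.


f'c = 105 / 6^0.354
= 105 / 1.886
= 55.68 MPa

55.68


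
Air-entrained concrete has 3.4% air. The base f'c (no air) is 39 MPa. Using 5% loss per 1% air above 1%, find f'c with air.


Strength loss = (3.4 - 1) * 5 = 12.0%
f'c = 39 * (1 - 12.0/100)
= 34.32 MPa

34.32


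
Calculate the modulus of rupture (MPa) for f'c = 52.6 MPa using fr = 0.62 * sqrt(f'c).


fr = 0.62 * sqrt(52.6)
= 4.497 MPa

4.497


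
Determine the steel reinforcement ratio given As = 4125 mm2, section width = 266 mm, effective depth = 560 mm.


rho = As / (b * d)
= 4125 / (266 * 560)
= 0.0277

0.0277


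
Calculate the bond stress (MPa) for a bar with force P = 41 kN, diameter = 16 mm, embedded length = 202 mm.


u = P / (pi * db * ld)
= 41 * 1000 / (pi * 16 * 202)
= 4.038 MPa

4.038


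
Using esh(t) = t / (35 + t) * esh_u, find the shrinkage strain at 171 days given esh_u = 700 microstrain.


esh(171) = 171 / (35 + 171) * 700
= 171 / 206 * 700
= 581.1 microstrain

581.1


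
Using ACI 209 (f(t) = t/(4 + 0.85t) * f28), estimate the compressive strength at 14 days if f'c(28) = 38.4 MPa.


f(14) = 14 / (4 + 0.85 * 14) * 38.4
= 14 / 15.9 * 38.4
= 33.81 MPa

33.81


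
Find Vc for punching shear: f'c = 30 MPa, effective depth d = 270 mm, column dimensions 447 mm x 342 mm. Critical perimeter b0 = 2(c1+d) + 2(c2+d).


b0 = 2*(447 + 270) + 2*(342 + 270) = 2658 mm
Vc = 0.33 * sqrt(30) * 2658 * 270 / 1000
= 1297.16 kN

1297.16


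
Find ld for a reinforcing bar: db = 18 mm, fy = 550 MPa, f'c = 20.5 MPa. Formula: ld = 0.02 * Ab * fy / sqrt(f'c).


Ab = pi * 18^2 / 4 = 254.469 mm2
ld = 0.02 * 254.469 * 550 / sqrt(20.5)
= 618.2 mm

618.2


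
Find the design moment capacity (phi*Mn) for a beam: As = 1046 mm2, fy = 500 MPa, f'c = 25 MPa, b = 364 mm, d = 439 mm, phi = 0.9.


a = As * fy / (0.85 * f'c * b)
= 1046 * 500 / (0.85 * 25 * 364)
= 67.6147 mm
Mn = As * fy * (d - a/2) / 10^6
= 211.9157 kN-m
phi*Mn = 0.9 * 211.9157 = 190.72 kN-m

190.72


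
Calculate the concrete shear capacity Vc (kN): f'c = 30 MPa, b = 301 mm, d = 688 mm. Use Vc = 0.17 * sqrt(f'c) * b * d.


Vc = 0.17 * sqrt(30) * 301 * 688 / 1000
= 192.83 kN

192.83


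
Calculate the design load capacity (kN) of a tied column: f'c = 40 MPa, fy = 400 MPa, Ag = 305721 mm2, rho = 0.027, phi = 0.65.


Ast = rho * Ag = 0.027 * 305721 = 8254.467 mm2
phi*Pn = 0.65 * 0.80 * (0.85 * 40 * (305721 - 8254.467) + 400 * 8254.467) / 1000
= 6976.14 kN

6976.14


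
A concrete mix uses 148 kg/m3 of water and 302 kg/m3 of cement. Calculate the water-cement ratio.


w/c = water / cement
w/c = 148 / 302 = 0.49

0.49


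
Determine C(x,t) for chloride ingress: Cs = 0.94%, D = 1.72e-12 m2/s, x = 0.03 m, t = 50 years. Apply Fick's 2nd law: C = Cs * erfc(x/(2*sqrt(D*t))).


t_seconds = 50 * 365.25 * 24 * 3600 = 1577880000.0 s
arg = 0.03 / (2 * sqrt(1.72e-12 * 1577880000.0))
= 0.2879
erfc(0.2879) = 0.6839
C = 0.94 * 0.6839 = 0.6428%

0.6428


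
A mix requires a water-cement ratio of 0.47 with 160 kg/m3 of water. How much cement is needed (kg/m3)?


Cement = water / (w/c)
= 160 / 0.47
= 340.4 kg/m3

340.4


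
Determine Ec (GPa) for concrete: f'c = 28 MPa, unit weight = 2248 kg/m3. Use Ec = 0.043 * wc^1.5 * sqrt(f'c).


Ec = 0.043 * 2248^1.5 * sqrt(28) / 1000
= 24.25 GPa

24.25


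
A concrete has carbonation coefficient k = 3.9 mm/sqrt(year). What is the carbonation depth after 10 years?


depth = k * sqrt(t)
= 3.9 * sqrt(10)
= 12.33 mm

12.33


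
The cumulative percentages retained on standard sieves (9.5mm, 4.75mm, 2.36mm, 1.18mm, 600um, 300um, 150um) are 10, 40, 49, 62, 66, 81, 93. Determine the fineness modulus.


FM = sum(cumulative % retained) / 100
= 401 / 100
= 4.01

4.01


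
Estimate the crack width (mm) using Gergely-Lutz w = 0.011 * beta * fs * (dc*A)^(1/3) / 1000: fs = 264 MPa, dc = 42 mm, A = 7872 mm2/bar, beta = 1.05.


w = 0.011 * beta * fs * (dc * A)^(1/3) / 1000
= 0.011 * 1.05 * 264 * (42 * 7872)^(1/3) / 1000
= 0.211 mm

0.211


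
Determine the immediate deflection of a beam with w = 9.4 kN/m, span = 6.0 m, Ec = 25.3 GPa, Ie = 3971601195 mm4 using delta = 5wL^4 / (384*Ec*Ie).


Convert: L = 6.0 m = 6000 mm, Ec = 25.3 GPa = 25300 MPa
delta = 5 * 9.4 * 6000^4 / (384 * 25300 * 3971601195)
= 1.58 mm

1.58


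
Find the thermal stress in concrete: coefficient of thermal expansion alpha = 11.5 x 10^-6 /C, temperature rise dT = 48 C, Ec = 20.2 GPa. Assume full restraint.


sigma = alpha * dT * Ec
= 11.5e-6 * 48 * 20.2 * 1000
= 11.15 MPa

11.15


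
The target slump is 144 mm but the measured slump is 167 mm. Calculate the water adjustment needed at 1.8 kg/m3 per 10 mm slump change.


Difference = 144 - 167 = -23 mm
Water adjustment = -23 * 1.8 / 10 = -4.1 kg/m3

-4.1


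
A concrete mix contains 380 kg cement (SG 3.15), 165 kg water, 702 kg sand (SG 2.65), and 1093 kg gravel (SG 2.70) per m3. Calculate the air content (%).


Vol cement = 380 / (3.15 * 1000) = 0.120635 m3
Vol water = 165 / 1000 = 0.165 m3
Vol sand = 702 / (2.65 * 1000) = 0.264906 m3
Vol gravel = 1093 / (2.70 * 1000) = 0.404815 m3
Total solid + water volume = 0.955355 m3
Air = (1 - 0.955355) * 100 = 4.46%

4.46


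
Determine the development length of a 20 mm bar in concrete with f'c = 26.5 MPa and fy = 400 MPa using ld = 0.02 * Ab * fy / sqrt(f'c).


Ab = pi * 20^2 / 4 = 314.159 mm2
ld = 0.02 * 314.159 * 400 / sqrt(26.5)
= 488.2 mm

488.2


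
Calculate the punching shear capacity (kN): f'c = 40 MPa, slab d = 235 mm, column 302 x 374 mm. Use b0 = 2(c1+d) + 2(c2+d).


b0 = 2*(302 + 235) + 2*(374 + 235) = 2292 mm
Vc = 0.33 * sqrt(40) * 2292 * 235 / 1000
= 1124.16 kN

1124.16


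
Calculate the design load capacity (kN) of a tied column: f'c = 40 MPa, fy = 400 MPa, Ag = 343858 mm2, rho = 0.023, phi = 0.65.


Ast = rho * Ag = 0.023 * 343858 = 7908.734 mm2
phi*Pn = 0.65 * 0.80 * (0.85 * 40 * (343858 - 7908.734) + 400 * 7908.734) / 1000
= 7584.6 kN

7584.6


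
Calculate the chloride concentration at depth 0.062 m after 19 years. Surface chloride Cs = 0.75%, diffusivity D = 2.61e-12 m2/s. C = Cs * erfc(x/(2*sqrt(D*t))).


t_seconds = 19 * 365.25 * 24 * 3600 = 599594400.0 s
arg = 0.062 / (2 * sqrt(2.61e-12 * 599594400.0))
= 0.7836
erfc(0.7836) = 0.2678
C = 0.75 * 0.2678 = 0.2008%

0.2008


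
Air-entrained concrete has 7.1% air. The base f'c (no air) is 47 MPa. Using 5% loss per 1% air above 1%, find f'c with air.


Strength loss = (7.1 - 1) * 5 = 30.5%
f'c = 47 * (1 - 30.5/100)
= 32.67 MPa

32.67


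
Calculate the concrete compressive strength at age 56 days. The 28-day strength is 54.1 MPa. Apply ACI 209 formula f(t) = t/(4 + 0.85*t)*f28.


f(56) = 56 / (4 + 0.85 * 56) * 54.1
= 56 / 51.6 * 54.1
= 58.71 MPa

58.71


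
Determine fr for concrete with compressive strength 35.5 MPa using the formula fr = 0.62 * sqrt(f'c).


fr = 0.62 * sqrt(35.5)
= 3.694 MPa

3.694


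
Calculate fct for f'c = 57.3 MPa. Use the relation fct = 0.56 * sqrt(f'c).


fct = 0.56 * sqrt(57.3)
= 0.56 * 7.57
= 4.239 MPa

4.239


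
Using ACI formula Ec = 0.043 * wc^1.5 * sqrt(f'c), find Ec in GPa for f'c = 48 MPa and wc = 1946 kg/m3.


Ec = 0.043 * 1946^1.5 * sqrt(48) / 1000
= 25.57 GPa

25.57


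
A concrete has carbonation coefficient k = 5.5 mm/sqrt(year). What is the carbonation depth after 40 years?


depth = k * sqrt(t)
= 5.5 * sqrt(40)
= 34.79 mm

34.79


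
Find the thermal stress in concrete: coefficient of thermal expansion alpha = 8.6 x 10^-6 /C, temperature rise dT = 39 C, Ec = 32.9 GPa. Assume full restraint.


sigma = alpha * dT * Ec
= 8.6e-6 * 39 * 32.9 * 1000
= 11.035 MPa

11.035


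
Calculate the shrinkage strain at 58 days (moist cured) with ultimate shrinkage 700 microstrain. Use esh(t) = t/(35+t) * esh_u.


esh(58) = 58 / (35 + 58) * 700
= 58 / 93 * 700
= 436.6 microstrain

436.6


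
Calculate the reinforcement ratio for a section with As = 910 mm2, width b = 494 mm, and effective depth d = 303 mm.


rho = As / (b * d)
= 910 / (494 * 303)
= 0.0061

0.0061


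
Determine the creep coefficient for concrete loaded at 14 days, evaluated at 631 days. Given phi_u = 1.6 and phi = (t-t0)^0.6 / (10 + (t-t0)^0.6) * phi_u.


dt = 631 - 14 = 617
phi = 617^0.6 / (10 + 617^0.6) * 1.6
= 1.32

1.32


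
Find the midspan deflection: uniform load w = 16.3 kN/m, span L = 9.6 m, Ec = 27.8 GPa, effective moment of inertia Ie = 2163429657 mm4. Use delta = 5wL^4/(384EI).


Convert: L = 9.6 m = 9600 mm, Ec = 27.8 GPa = 27800 MPa
delta = 5 * 16.3 * 9600^4 / (384 * 27800 * 2163429657)
= 29.97 mm

29.97


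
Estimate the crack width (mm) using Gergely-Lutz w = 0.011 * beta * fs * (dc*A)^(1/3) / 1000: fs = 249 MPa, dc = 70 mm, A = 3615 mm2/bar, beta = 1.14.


w = 0.011 * beta * fs * (dc * A)^(1/3) / 1000
= 0.011 * 1.14 * 249 * (70 * 3615)^(1/3) / 1000
= 0.197 mm

0.197


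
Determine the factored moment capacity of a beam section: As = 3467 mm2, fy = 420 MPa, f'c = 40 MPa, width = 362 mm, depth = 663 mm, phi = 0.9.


a = As * fy / (0.85 * f'c * b)
= 3467 * 420 / (0.85 * 40 * 362)
= 118.3084 mm
Mn = As * fy * (d - a/2) / 10^6
= 879.284 kN-m
phi*Mn = 0.9 * 879.284 = 791.36 kN-m

791.36


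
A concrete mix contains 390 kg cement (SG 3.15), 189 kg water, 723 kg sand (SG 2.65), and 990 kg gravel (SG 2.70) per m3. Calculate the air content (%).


Vol cement = 390 / (3.15 * 1000) = 0.12381 m3
Vol water = 189 / 1000 = 0.189 m3
Vol sand = 723 / (2.65 * 1000) = 0.27283 m3
Vol gravel = 990 / (2.70 * 1000) = 0.366667 m3
Total solid + water volume = 0.952306 m3
Air = (1 - 0.952306) * 100 = 4.77%

4.77


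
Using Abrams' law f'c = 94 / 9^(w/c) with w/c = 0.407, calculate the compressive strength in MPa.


f'c = 94 / 9^0.407
= 94 / 2.446
= 38.44 MPa

38.44


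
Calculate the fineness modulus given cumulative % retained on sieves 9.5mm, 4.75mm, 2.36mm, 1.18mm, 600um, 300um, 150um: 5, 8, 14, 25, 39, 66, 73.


FM = sum(cumulative % retained) / 100
= 230 / 100
= 2.3

2.3


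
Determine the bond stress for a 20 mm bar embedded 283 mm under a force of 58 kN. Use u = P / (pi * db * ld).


u = P / (pi * db * ld)
= 58 * 1000 / (pi * 20 * 283)
= 3.262 MPa

3.262


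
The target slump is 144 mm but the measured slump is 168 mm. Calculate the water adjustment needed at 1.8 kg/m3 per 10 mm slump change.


Difference = 144 - 168 = -24 mm
Water adjustment = -24 * 1.8 / 10 = -4.3 kg/m3

-4.3


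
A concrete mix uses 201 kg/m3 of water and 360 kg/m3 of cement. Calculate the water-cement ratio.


w/c = water / cement
w/c = 201 / 360 = 0.558

0.558


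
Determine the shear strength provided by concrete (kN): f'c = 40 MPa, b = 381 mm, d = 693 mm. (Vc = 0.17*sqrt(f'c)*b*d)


Vc = 0.17 * sqrt(40) * 381 * 693 / 1000
= 283.88 kN

283.88


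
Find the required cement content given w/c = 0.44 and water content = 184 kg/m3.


Cement = water / (w/c)
= 184 / 0.44
= 418.2 kg/m3

418.2


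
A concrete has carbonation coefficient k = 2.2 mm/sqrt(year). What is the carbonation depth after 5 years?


depth = k * sqrt(t)
= 2.2 * sqrt(5)
= 4.92 mm

4.92


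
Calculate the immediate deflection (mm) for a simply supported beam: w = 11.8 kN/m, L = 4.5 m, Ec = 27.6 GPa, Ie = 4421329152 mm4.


Convert: L = 4.5 m = 4500 mm, Ec = 27.6 GPa = 27600 MPa
delta = 5 * 11.8 * 4500^4 / (384 * 27600 * 4421329152)
= 0.52 mm

0.52


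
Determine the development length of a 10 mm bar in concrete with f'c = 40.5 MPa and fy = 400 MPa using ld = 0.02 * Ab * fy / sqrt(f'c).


Ab = pi * 10^2 / 4 = 78.54 mm2
ld = 0.02 * 78.54 * 400 / sqrt(40.5)
= 98.7 mm

98.7


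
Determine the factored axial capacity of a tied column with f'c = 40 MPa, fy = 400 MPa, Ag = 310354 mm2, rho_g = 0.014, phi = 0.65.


Ast = rho * Ag = 0.014 * 310354 = 4344.956 mm2
phi*Pn = 0.65 * 0.80 * (0.85 * 40 * (310354 - 4344.956) + 400 * 4344.956) / 1000
= 6313.99 kN

6313.99


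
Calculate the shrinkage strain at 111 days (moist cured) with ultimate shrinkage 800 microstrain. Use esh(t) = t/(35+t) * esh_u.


esh(111) = 111 / (35 + 111) * 800
= 111 / 146 * 800
= 608.2 microstrain

608.2


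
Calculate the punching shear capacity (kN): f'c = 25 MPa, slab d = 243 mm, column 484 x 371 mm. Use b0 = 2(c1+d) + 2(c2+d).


b0 = 2*(484 + 243) + 2*(371 + 243) = 2682 mm
Vc = 0.33 * sqrt(25) * 2682 * 243 / 1000
= 1075.35 kN

1075.35


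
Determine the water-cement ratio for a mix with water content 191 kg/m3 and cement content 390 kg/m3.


w/c = water / cement
w/c = 191 / 390 = 0.49

0.49


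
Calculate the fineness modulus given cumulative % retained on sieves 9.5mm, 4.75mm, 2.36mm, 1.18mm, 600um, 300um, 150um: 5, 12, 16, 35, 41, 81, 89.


FM = sum(cumulative % retained) / 100
= 279 / 100
= 2.79

2.79


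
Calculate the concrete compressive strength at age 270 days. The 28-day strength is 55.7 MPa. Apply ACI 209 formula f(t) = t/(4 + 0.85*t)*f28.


f(270) = 270 / (4 + 0.85 * 270) * 55.7
= 270 / 233.5 * 55.7
= 64.41 MPa

64.41


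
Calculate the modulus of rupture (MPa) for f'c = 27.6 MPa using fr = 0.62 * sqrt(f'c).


fr = 0.62 * sqrt(27.6)
= 3.257 MPa

3.257


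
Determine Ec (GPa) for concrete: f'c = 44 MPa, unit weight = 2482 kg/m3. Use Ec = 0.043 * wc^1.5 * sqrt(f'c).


Ec = 0.043 * 2482^1.5 * sqrt(44) / 1000
= 35.27 GPa

35.27


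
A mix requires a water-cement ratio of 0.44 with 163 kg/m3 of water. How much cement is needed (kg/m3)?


Cement = water / (w/c)
= 163 / 0.44
= 370.5 kg/m3

370.5


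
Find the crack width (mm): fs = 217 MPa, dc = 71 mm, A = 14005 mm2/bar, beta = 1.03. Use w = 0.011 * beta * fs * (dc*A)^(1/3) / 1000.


w = 0.011 * beta * fs * (dc * A)^(1/3) / 1000
= 0.011 * 1.03 * 217 * (71 * 14005)^(1/3) / 1000
= 0.245 mm

0.245


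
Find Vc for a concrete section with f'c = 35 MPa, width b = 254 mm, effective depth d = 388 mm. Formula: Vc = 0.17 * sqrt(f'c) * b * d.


Vc = 0.17 * sqrt(35) * 254 * 388 / 1000
= 99.12 kN

99.12


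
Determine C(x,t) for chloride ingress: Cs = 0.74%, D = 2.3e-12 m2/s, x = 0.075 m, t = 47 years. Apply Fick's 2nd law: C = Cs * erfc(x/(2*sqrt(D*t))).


t_seconds = 47 * 365.25 * 24 * 3600 = 1483207200.0 s
arg = 0.075 / (2 * sqrt(2.3e-12 * 1483207200.0))
= 0.642
erfc(0.642) = 0.3639
C = 0.74 * 0.3639 = 0.2693%

0.2693


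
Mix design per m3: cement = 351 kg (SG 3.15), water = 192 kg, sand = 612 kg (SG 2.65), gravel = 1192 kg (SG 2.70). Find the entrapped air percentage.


Vol cement = 351 / (3.15 * 1000) = 0.111429 m3
Vol water = 192 / 1000 = 0.192 m3
Vol sand = 612 / (2.65 * 1000) = 0.230943 m3
Vol gravel = 1192 / (2.70 * 1000) = 0.441481 m3
Total solid + water volume = 0.975853 m3
Air = (1 - 0.975853) * 100 = 2.41%

2.41


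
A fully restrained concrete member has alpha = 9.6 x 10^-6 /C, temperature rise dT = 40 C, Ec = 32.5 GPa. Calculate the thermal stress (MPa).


sigma = alpha * dT * Ec
= 9.6e-6 * 40 * 32.5 * 1000
= 12.48 MPa

12.48


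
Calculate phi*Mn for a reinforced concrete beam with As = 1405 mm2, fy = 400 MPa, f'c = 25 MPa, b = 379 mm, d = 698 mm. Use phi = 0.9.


a = As * fy / (0.85 * f'c * b)
= 1405 * 400 / (0.85 * 25 * 379)
= 69.7812 mm
Mn = As * fy * (d - a/2) / 10^6
= 372.6675 kN-m
phi*Mn = 0.9 * 372.6675 = 335.4 kN-m

335.4


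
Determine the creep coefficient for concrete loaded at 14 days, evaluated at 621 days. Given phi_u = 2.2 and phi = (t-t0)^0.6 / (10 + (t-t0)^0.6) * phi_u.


dt = 621 - 14 = 607
phi = 607^0.6 / (10 + 607^0.6) * 2.2
= 1.812

1.812


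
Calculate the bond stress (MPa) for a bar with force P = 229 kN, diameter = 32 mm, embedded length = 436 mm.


u = P / (pi * db * ld)
= 229 * 1000 / (pi * 32 * 436)
= 5.225 MPa

5.225


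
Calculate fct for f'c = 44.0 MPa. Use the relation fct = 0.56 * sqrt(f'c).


fct = 0.56 * sqrt(44.0)
= 0.56 * 6.633
= 3.715 MPa

3.715


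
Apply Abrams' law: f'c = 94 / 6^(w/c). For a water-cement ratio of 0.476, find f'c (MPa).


f'c = 94 / 6^0.476
= 94 / 2.346
= 40.06 MPa

40.06


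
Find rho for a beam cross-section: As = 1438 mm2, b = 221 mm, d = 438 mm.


rho = As / (b * d)
= 1438 / (221 * 438)
= 0.0149

0.0149


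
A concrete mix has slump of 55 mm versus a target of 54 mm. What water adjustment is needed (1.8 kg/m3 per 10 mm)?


Difference = 54 - 55 = -1 mm
Water adjustment = -1 * 1.8 / 10 = -0.2 kg/m3

-0.2


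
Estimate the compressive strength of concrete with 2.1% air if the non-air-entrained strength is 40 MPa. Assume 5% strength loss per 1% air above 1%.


Strength loss = (2.1 - 1) * 5 = 5.5%
f'c = 40 * (1 - 5.5/100)
= 37.8 MPa

37.8


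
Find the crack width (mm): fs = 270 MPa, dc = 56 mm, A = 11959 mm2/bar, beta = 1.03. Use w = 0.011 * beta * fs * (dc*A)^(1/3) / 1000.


w = 0.011 * beta * fs * (dc * A)^(1/3) / 1000
= 0.011 * 1.03 * 270 * (56 * 11959)^(1/3) / 1000
= 0.268 mm

0.268


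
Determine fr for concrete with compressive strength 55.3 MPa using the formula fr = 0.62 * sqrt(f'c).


fr = 0.62 * sqrt(55.3)
= 4.611 MPa

4.611


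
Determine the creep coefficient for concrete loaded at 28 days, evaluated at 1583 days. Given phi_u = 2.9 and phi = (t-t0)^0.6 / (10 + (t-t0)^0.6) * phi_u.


dt = 1583 - 28 = 1555
phi = 1555^0.6 / (10 + 1555^0.6) * 2.9
= 2.586

2.586


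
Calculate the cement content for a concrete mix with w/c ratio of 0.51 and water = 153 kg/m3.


Cement = water / (w/c)
= 153 / 0.51
= 300.0 kg/m3

300.0


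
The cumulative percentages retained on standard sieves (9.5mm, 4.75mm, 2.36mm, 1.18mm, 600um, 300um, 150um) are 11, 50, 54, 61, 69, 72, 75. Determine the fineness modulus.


FM = sum(cumulative % retained) / 100
= 392 / 100
= 3.92

3.92


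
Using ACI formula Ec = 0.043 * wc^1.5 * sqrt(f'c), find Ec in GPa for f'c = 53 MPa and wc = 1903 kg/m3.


Ec = 0.043 * 1903^1.5 * sqrt(53) / 1000
= 25.99 GPa

25.99


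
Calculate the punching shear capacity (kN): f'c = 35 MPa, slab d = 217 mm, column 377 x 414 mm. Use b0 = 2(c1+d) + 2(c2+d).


b0 = 2*(377 + 217) + 2*(414 + 217) = 2450 mm
Vc = 0.33 * sqrt(35) * 2450 * 217 / 1000
= 1037.94 kN

1037.94


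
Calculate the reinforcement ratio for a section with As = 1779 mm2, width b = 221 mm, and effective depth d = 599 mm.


rho = As / (b * d)
= 1779 / (221 * 599)
= 0.0134

0.0134


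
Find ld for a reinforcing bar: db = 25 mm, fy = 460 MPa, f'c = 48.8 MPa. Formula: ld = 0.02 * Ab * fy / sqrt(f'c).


Ab = pi * 25^2 / 4 = 490.874 mm2
ld = 0.02 * 490.874 * 460 / sqrt(48.8)
= 646.5 mm

646.5


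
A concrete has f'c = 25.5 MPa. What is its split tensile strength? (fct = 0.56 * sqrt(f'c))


fct = 0.56 * sqrt(25.5)
= 0.56 * 5.05
= 2.828 MPa

2.828


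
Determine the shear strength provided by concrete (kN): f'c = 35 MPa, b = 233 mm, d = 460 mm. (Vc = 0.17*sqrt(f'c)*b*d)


Vc = 0.17 * sqrt(35) * 233 * 460 / 1000
= 107.79 kN

107.79


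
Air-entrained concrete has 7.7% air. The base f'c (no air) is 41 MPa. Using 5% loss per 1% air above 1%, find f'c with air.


Strength loss = (7.7 - 1) * 5 = 33.5%
f'c = 41 * (1 - 33.5/100)
= 27.27 MPa

27.27


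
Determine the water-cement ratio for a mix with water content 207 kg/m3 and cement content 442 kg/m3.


w/c = water / cement
w/c = 207 / 442 = 0.468

0.468


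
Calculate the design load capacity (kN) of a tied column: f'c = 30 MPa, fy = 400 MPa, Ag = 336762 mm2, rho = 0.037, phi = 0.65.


Ast = rho * Ag = 0.037 * 336762 = 12460.194 mm2
phi*Pn = 0.65 * 0.80 * (0.85 * 30 * (336762 - 12460.194) + 400 * 12460.194) / 1000
= 6891.96 kN

6891.96


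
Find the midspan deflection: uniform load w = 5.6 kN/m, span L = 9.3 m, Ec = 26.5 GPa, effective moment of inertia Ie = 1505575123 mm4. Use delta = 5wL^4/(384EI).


Convert: L = 9.3 m = 9300 mm, Ec = 26.5 GPa = 26500 MPa
delta = 5 * 5.6 * 9300^4 / (384 * 26500 * 1505575123)
= 13.67 mm

13.67


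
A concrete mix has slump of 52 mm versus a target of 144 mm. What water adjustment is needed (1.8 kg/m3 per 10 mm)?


Difference = 144 - 52 = 92 mm
Water adjustment = 92 * 1.8 / 10 = 16.6 kg/m3

16.6


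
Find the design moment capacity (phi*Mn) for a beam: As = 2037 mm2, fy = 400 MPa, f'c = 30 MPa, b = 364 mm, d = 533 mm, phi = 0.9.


a = As * fy / (0.85 * f'c * b)
= 2037 * 400 / (0.85 * 30 * 364)
= 87.7828 mm
Mn = As * fy * (d - a/2) / 10^6
= 398.5257 kN-m
phi*Mn = 0.9 * 398.5257 = 358.67 kN-m

358.67


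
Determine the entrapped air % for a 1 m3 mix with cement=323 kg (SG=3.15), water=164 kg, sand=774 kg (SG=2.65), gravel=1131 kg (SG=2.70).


Vol cement = 323 / (3.15 * 1000) = 0.10254 m3
Vol water = 164 / 1000 = 0.164 m3
Vol sand = 774 / (2.65 * 1000) = 0.292075 m3
Vol gravel = 1131 / (2.70 * 1000) = 0.418889 m3
Total solid + water volume = 0.977504 m3
Air = (1 - 0.977504) * 100 = 2.25%

2.25


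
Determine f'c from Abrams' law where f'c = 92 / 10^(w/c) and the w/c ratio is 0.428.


f'c = 92 / 10^0.428
= 92 / 2.679
= 34.34 MPa

34.34


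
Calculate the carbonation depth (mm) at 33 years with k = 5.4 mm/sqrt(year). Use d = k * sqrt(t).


depth = k * sqrt(t)
= 5.4 * sqrt(33)
= 31.02 mm

31.02


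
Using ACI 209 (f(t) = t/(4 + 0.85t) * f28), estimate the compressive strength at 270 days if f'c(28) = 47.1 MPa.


f(270) = 270 / (4 + 0.85 * 270) * 47.1
= 270 / 233.5 * 47.1
= 54.46 MPa

54.46


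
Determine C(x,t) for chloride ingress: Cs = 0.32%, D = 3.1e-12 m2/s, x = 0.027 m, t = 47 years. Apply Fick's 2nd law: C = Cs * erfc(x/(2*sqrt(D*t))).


t_seconds = 47 * 365.25 * 24 * 3600 = 1483207200.0 s
arg = 0.027 / (2 * sqrt(3.1e-12 * 1483207200.0))
= 0.1991
erfc(0.1991) = 0.7783
C = 0.32 * 0.7783 = 0.2491%

0.2491


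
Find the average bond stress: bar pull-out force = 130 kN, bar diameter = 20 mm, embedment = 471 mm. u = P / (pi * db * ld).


u = P / (pi * db * ld)
= 130 * 1000 / (pi * 20 * 471)
= 4.393 MPa

4.393


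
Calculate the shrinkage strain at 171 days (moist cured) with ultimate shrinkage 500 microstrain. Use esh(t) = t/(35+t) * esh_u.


esh(171) = 171 / (35 + 171) * 500
= 171 / 206 * 500
= 415.0 microstrain

415.0


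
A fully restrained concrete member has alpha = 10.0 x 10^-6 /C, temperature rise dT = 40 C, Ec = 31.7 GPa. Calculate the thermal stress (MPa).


sigma = alpha * dT * Ec
= 10.0e-6 * 40 * 31.7 * 1000
= 12.68 MPa

12.68


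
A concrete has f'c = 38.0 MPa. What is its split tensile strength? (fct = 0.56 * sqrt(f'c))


fct = 0.56 * sqrt(38.0)
= 0.56 * 6.164
= 3.452 MPa

3.452


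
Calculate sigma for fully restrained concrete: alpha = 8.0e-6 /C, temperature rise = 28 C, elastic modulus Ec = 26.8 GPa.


sigma = alpha * dT * Ec
= 8.0e-6 * 28 * 26.8 * 1000
= 6.003 MPa

6.003


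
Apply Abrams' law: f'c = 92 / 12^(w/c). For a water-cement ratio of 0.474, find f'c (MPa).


f'c = 92 / 12^0.474
= 92 / 3.247
= 28.33 MPa

28.33


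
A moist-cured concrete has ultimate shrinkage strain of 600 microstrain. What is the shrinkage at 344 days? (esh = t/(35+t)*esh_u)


esh(344) = 344 / (35 + 344) * 600
= 344 / 379 * 600
= 544.6 microstrain

544.6


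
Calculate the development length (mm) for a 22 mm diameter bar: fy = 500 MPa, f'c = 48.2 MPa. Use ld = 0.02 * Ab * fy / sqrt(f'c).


Ab = pi * 22^2 / 4 = 380.133 mm2
ld = 0.02 * 380.133 * 500 / sqrt(48.2)
= 547.5 mm

547.5


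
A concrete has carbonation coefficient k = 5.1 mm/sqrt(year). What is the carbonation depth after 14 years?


depth = k * sqrt(t)
= 5.1 * sqrt(14)
= 19.08 mm

19.08


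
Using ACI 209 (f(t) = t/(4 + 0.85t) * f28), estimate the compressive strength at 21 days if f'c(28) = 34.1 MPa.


f(21) = 21 / (4 + 0.85 * 21) * 34.1
= 21 / 21.85 * 34.1
= 32.77 MPa

32.77


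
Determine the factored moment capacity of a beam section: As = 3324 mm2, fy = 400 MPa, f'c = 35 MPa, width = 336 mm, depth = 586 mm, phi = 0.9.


a = As * fy / (0.85 * f'c * b)
= 3324 * 400 / (0.85 * 35 * 336)
= 133.0132 mm
Mn = As * fy * (d - a/2) / 10^6
= 690.7184 kN-m
phi*Mn = 0.9 * 690.7184 = 621.65 kN-m

621.65


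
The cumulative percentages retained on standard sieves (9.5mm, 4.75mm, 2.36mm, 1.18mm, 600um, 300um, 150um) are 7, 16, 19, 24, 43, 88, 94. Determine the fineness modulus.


FM = sum(cumulative % retained) / 100
= 291 / 100
= 2.91

2.91


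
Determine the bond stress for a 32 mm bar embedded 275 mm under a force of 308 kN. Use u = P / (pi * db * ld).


u = P / (pi * db * ld)
= 308 * 1000 / (pi * 32 * 275)
= 11.141 MPa

11.141


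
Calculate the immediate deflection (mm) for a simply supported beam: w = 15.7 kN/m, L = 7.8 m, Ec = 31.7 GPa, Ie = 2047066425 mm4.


Convert: L = 7.8 m = 7800 mm, Ec = 31.7 GPa = 31700 MPa
delta = 5 * 15.7 * 7800^4 / (384 * 31700 * 2047066425)
= 11.66 mm

11.66


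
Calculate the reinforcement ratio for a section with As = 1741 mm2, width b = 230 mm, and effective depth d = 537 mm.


rho = As / (b * d)
= 1741 / (230 * 537)
= 0.0141

0.0141


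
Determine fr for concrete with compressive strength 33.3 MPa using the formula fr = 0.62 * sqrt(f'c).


fr = 0.62 * sqrt(33.3)
= 3.578 MPa

3.578


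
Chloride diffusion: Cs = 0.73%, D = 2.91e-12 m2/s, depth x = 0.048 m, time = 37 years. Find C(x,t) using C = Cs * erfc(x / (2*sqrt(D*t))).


t_seconds = 37 * 365.25 * 24 * 3600 = 1167631200.0 s
arg = 0.048 / (2 * sqrt(2.91e-12 * 1167631200.0))
= 0.4117
erfc(0.4117) = 0.5604
C = 0.73 * 0.5604 = 0.4091%

0.4091


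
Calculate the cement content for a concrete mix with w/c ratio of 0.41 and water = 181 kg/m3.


Cement = water / (w/c)
= 181 / 0.41
= 441.5 kg/m3

441.5
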